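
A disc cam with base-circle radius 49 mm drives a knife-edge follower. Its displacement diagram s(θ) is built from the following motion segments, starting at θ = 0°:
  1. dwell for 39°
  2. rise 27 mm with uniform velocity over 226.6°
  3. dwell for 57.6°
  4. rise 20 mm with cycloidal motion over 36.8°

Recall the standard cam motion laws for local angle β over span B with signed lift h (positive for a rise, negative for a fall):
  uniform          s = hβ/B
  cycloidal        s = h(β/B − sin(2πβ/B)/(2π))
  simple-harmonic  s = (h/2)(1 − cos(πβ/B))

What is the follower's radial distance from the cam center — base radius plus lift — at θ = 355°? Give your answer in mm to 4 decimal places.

seg 1 [0°–39°] dwell: s stays 0.0000
seg 2 [39°–265.6°] uniform, h=27: full span → s += 27 → s = 27.0000
seg 3 [265.6°–323.2°] dwell: s stays 27.0000
seg 4 [323.2°–360°] cycloidal, h=20: θ=355° here. β=31.8, B=36.8. 20·(0.8641 − sin(2π·0.8641)/(2π)) = 19.6818 → s = 46.6818
radial distance = base radius + s = 49 + 46.6818 = 95.6818

95.6818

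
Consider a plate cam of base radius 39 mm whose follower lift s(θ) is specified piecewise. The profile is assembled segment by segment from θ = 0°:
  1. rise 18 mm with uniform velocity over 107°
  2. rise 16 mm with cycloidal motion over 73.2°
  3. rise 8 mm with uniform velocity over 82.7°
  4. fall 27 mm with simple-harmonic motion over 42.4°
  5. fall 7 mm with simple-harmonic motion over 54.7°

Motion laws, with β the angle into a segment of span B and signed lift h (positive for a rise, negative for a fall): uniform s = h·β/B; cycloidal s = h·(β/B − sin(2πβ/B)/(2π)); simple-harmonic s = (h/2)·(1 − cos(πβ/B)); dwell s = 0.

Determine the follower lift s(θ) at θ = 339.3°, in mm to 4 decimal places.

seg 1 [0°–107°] uniform, h=18: full span → s += 18 → s = 18.0000
seg 2 [107°–180.2°] cycloidal, h=16: full span → s += 16 → s = 34.0000
seg 3 [180.2°–262.9°] uniform, h=8: full span → s += 8 → s = 42.0000
seg 4 [262.9°–305.3°] simple-harmonic, h=-27: full span → s += -27 → s = 15.0000
seg 5 [305.3°–360°] simple-harmonic, h=-7: θ=339.3° here. β=34, B=54.7. -7/2·(1 − cos(π·0.6216)) = -4.8045 → s = 10.1955

10.1955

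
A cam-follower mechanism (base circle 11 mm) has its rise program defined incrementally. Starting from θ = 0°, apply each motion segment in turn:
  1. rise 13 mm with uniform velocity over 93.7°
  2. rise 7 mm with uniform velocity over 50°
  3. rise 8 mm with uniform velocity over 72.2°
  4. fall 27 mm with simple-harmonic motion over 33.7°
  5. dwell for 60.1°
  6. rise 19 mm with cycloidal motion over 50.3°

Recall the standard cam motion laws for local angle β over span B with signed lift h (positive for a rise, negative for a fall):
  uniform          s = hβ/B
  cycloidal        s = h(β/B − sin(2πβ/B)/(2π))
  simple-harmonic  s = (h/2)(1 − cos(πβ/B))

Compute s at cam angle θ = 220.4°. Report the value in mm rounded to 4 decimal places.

seg 1 [0°–93.7°] uniform, h=13: full span → s += 13 → s = 13.0000
seg 2 [93.7°–143.7°] uniform, h=7: full span → s += 7 → s = 20.0000
seg 3 [143.7°–215.9°] uniform, h=8: full span → s += 8 → s = 28.0000
seg 4 [215.9°–249.6°] simple-harmonic, h=-27: θ=220.4° here. β=4.5, B=33.7. -27/2·(1 − cos(π·0.1335)) = -1.1706 → s = 26.8294

26.8294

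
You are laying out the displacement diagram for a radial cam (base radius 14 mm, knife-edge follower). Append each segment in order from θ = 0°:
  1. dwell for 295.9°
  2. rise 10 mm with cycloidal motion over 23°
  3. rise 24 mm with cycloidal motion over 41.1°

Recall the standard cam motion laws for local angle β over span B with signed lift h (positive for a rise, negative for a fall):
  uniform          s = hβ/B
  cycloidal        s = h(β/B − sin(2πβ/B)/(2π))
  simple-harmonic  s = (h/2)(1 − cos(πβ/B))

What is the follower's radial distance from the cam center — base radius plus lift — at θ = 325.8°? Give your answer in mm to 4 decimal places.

seg 1 [0°–295.9°] dwell: s stays 0.0000
seg 2 [295.9°–318.9°] cycloidal, h=10: full span → s += 10 → s = 10.0000
seg 3 [318.9°–360°] cycloidal, h=24: θ=325.8° here. β=6.9, B=41.1. 24·(0.1679 − sin(2π·0.1679)/(2π)) = 0.7067 → s = 10.7067
radial distance = base radius + s = 14 + 10.7067 = 24.7067

24.7067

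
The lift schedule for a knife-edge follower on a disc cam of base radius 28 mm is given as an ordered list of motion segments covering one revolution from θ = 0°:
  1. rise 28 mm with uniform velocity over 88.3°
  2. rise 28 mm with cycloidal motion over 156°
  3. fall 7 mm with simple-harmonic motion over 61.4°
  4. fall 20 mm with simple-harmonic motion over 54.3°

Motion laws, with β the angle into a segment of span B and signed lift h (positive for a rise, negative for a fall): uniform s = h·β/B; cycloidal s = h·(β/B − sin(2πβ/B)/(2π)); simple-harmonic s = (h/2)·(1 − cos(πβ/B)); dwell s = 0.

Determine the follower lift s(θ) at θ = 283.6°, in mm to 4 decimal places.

seg 1 [0°–88.3°] uniform, h=28: full span → s += 28 → s = 28.0000
seg 2 [88.3°–244.3°] cycloidal, h=28: full span → s += 28 → s = 56.0000
seg 3 [244.3°–305.7°] simple-harmonic, h=-7: θ=283.6° here. β=39.3, B=61.4. -7/2·(1 − cos(π·0.6401)) = -4.9909 → s = 51.0091

51.0091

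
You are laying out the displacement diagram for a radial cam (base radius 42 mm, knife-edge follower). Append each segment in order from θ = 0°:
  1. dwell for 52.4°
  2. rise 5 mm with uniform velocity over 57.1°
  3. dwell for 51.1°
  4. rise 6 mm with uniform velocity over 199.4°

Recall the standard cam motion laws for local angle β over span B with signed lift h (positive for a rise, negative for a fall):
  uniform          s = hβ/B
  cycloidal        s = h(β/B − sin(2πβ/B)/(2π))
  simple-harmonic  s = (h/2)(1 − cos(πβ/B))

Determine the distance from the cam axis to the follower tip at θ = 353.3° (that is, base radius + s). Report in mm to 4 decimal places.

seg 1 [0°–52.4°] dwell: s stays 0.0000
seg 2 [52.4°–109.5°] uniform, h=5: full span → s += 5 → s = 5.0000
seg 3 [109.5°–160.6°] dwell: s stays 5.0000
seg 4 [160.6°–360°] uniform, h=6: θ=353.3° here. β=192.7, B=199.4. 6·192.7/199.4 = 5.7984 → s = 10.7984
radial distance = base radius + s = 42 + 10.7984 = 52.7984

52.7984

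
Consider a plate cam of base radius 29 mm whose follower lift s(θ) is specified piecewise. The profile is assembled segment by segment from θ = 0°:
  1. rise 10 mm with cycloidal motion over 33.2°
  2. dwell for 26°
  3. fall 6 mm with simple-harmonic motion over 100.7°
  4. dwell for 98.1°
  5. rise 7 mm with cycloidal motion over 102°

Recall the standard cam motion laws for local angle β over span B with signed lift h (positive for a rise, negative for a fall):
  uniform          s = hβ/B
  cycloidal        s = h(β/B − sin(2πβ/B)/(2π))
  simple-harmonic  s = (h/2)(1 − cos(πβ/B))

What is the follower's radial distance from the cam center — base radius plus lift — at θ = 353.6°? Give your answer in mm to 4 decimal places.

seg 1 [0°–33.2°] cycloidal, h=10: full span → s += 10 → s = 10.0000
seg 2 [33.2°–59.2°] dwell: s stays 10.0000
seg 3 [59.2°–159.9°] simple-harmonic, h=-6: full span → s += -6 → s = 4.0000
seg 4 [159.9°–258°] dwell: s stays 4.0000
seg 5 [258°–360°] cycloidal, h=7: θ=353.6° here. β=95.6, B=102. 7·(0.9373 − sin(2π·0.9373)/(2π)) = 6.9887 → s = 10.9887
radial distance = base radius + s = 29 + 10.9887 = 39.9887

39.9887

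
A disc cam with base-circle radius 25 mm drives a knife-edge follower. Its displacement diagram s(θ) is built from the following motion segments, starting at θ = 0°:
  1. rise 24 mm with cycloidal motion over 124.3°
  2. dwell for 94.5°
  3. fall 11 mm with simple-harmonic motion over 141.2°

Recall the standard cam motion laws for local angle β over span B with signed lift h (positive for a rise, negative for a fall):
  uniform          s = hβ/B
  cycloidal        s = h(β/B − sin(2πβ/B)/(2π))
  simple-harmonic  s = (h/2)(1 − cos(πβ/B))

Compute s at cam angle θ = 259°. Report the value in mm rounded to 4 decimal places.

seg 1 [0°–124.3°] cycloidal, h=24: full span → s += 24 → s = 24.0000
seg 2 [124.3°–218.8°] dwell: s stays 24.0000
seg 3 [218.8°–360°] simple-harmonic, h=-11: θ=259° here. β=40.2, B=141.2. -11/2·(1 − cos(π·0.2847)) = -2.0572 → s = 21.9428

21.9428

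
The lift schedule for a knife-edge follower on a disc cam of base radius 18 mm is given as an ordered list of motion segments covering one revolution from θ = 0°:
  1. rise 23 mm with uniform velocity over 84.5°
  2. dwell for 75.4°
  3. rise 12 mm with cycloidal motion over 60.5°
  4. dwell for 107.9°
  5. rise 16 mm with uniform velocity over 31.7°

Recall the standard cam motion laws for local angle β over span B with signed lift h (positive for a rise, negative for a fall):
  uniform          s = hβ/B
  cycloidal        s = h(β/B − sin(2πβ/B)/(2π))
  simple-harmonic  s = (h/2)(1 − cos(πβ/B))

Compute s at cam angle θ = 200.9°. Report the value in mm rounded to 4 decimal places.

seg 1 [0°–84.5°] uniform, h=23: full span → s += 23 → s = 23.0000
seg 2 [84.5°–159.9°] dwell: s stays 23.0000
seg 3 [159.9°–220.4°] cycloidal, h=12: θ=200.9° here. β=41, B=60.5. 12·(0.6777 − sin(2π·0.6777)/(2π)) = 9.8483 → s = 32.8483

32.8483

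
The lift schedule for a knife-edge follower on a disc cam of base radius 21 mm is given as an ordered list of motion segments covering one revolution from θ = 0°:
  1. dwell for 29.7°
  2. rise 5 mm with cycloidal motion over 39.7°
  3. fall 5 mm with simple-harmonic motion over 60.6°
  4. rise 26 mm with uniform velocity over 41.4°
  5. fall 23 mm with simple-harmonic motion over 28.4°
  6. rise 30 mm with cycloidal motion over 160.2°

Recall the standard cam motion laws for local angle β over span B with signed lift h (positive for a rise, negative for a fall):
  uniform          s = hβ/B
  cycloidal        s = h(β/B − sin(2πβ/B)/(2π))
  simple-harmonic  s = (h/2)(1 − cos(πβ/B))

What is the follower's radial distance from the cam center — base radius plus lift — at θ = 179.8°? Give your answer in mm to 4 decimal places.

seg 1 [0°–29.7°] dwell: s stays 0.0000
seg 2 [29.7°–69.4°] cycloidal, h=5: full span → s += 5 → s = 5.0000
seg 3 [69.4°–130°] simple-harmonic, h=-5: full span → s += -5 → s = 0.0000
seg 4 [130°–171.4°] uniform, h=26: full span → s += 26 → s = 26.0000
seg 5 [171.4°–199.8°] simple-harmonic, h=-23: θ=179.8° here. β=8.4, B=28.4. -23/2·(1 − cos(π·0.2958)) = -4.6176 → s = 21.3824
radial distance = base radius + s = 21 + 21.3824 = 42.3824

42.3824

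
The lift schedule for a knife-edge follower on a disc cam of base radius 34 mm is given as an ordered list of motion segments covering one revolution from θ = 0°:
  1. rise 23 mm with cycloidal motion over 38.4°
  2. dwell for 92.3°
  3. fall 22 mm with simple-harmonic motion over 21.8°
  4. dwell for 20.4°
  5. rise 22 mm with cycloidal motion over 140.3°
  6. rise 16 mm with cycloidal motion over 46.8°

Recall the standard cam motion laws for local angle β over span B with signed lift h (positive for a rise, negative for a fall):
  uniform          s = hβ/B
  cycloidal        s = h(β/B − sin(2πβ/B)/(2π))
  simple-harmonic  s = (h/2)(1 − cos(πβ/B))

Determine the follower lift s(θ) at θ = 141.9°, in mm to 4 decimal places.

seg 1 [0°–38.4°] cycloidal, h=23: full span → s += 23 → s = 23.0000
seg 2 [38.4°–130.7°] dwell: s stays 23.0000
seg 3 [130.7°–152.5°] simple-harmonic, h=-22: θ=141.9° here. β=11.2, B=21.8. -22/2·(1 − cos(π·0.5138)) = -11.4754 → s = 11.5246

11.5246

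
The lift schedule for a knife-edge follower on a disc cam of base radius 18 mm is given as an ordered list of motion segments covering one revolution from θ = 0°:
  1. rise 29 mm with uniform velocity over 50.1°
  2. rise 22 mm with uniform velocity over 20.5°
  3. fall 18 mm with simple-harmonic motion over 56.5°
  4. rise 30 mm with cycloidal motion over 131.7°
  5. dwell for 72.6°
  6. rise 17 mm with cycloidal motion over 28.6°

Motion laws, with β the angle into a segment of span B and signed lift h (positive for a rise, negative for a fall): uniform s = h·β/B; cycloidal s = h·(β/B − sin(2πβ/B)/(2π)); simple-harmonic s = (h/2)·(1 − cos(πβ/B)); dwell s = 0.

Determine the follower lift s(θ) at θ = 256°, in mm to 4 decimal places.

seg 1 [0°–50.1°] uniform, h=29: full span → s += 29 → s = 29.0000
seg 2 [50.1°–70.6°] uniform, h=22: full span → s += 22 → s = 51.0000
seg 3 [70.6°–127.1°] simple-harmonic, h=-18: full span → s += -18 → s = 33.0000
seg 4 [127.1°–258.8°] cycloidal, h=30: θ=256° here. β=128.9, B=131.7. 30·(0.9787 − sin(2π·0.9787)/(2π)) = 29.9981 → s = 62.9981

62.9981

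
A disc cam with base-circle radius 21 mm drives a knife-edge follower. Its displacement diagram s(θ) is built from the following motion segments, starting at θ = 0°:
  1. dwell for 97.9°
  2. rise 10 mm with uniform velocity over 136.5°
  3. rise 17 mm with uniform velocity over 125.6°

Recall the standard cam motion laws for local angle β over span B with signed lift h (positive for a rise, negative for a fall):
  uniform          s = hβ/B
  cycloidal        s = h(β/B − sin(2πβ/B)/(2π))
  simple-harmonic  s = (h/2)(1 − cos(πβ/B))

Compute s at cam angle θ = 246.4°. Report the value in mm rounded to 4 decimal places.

seg 1 [0°–97.9°] dwell: s stays 0.0000
seg 2 [97.9°–234.4°] uniform, h=10: full span → s += 10 → s = 10.0000
seg 3 [234.4°–360°] uniform, h=17: θ=246.4° here. β=12, B=125.6. 17·12/125.6 = 1.6242 → s = 11.6242

11.6242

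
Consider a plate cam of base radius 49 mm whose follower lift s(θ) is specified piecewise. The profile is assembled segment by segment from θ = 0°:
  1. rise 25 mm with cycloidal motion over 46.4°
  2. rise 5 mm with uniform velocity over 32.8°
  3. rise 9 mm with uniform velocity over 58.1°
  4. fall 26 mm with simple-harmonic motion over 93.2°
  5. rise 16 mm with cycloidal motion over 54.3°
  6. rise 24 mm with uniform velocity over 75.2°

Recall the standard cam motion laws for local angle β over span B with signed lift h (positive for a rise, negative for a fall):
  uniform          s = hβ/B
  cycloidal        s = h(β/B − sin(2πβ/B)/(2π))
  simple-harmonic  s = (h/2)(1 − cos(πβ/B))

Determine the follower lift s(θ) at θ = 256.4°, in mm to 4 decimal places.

seg 1 [0°–46.4°] cycloidal, h=25: full span → s += 25 → s = 25.0000
seg 2 [46.4°–79.2°] uniform, h=5: full span → s += 5 → s = 30.0000
seg 3 [79.2°–137.3°] uniform, h=9: full span → s += 9 → s = 39.0000
seg 4 [137.3°–230.5°] simple-harmonic, h=-26: full span → s += -26 → s = 13.0000
seg 5 [230.5°–284.8°] cycloidal, h=16: θ=256.4° here. β=25.9, B=54.3. 16·(0.4770 − sin(2π·0.4770)/(2π)) = 7.2646 → s = 20.2646

20.2646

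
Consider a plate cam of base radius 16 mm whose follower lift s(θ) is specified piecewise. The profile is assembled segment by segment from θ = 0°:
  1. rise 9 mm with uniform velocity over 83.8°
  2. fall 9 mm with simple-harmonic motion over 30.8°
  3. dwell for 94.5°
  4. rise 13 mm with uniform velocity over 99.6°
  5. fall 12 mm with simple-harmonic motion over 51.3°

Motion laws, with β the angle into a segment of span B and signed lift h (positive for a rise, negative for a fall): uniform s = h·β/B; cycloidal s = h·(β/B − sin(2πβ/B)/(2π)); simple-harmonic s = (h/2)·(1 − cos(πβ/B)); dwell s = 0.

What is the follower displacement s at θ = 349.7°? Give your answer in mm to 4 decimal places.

seg 1 [0°–83.8°] uniform, h=9: full span → s += 9 → s = 9.0000
seg 2 [83.8°–114.6°] simple-harmonic, h=-9: full span → s += -9 → s = 0.0000
seg 3 [114.6°–209.1°] dwell: s stays 0.0000
seg 4 [209.1°–308.7°] uniform, h=13: full span → s += 13 → s = 13.0000
seg 5 [308.7°–360°] simple-harmonic, h=-12: θ=349.7° here. β=41, B=51.3. -12/2·(1 − cos(π·0.7992)) = -10.8454 → s = 2.1546

2.1546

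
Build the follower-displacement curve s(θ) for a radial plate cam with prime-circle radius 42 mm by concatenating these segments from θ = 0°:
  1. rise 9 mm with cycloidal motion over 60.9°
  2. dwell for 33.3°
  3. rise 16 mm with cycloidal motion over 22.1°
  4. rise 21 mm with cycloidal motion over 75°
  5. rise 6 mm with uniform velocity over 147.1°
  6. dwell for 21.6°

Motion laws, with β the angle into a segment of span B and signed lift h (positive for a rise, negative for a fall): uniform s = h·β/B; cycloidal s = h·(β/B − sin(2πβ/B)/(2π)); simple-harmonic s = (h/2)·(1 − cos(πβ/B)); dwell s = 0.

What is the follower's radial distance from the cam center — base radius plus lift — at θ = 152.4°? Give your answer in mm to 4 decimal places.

seg 1 [0°–60.9°] cycloidal, h=9: full span → s += 9 → s = 9.0000
seg 2 [60.9°–94.2°] dwell: s stays 9.0000
seg 3 [94.2°–116.3°] cycloidal, h=16: full span → s += 16 → s = 25.0000
seg 4 [116.3°–191.3°] cycloidal, h=21: θ=152.4° here. β=36.1, B=75. 21·(0.4813 − sin(2π·0.4813)/(2π)) = 9.7169 → s = 34.7169
radial distance = base radius + s = 42 + 34.7169 = 76.7169

76.7169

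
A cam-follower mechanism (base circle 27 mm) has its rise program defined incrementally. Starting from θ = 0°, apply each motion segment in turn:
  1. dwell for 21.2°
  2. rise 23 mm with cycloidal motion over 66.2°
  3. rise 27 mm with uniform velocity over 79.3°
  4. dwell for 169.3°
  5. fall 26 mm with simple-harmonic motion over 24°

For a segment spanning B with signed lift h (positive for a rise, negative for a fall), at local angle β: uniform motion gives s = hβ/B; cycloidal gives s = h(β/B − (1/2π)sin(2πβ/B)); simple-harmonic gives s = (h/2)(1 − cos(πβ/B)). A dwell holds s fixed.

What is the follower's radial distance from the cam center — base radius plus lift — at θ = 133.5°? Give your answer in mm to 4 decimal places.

seg 1 [0°–21.2°] dwell: s stays 0.0000
seg 2 [21.2°–87.4°] cycloidal, h=23: full span → s += 23 → s = 23.0000
seg 3 [87.4°–166.7°] uniform, h=27: θ=133.5° here. β=46.1, B=79.3. 27·46.1/79.3 = 15.6961 → s = 38.6961
radial distance = base radius + s = 27 + 38.6961 = 65.6961

65.6961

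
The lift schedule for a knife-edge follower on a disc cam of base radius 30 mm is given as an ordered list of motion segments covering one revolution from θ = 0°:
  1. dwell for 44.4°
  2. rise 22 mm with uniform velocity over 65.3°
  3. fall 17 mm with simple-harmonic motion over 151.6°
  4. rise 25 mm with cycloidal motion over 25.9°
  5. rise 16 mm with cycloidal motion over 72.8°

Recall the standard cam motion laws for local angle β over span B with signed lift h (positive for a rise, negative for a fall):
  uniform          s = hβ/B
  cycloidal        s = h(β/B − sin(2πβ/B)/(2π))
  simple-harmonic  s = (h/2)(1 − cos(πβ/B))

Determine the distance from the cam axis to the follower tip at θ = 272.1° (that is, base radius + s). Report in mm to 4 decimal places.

seg 1 [0°–44.4°] dwell: s stays 0.0000
seg 2 [44.4°–109.7°] uniform, h=22: full span → s += 22 → s = 22.0000
seg 3 [109.7°–261.3°] simple-harmonic, h=-17: full span → s += -17 → s = 5.0000
seg 4 [261.3°–287.2°] cycloidal, h=25: θ=272.1° here. β=10.8, B=25.9. 25·(0.4170 − sin(2π·0.4170)/(2π)) = 8.4422 → s = 13.4422
radial distance = base radius + s = 30 + 13.4422 = 43.4422

43.4422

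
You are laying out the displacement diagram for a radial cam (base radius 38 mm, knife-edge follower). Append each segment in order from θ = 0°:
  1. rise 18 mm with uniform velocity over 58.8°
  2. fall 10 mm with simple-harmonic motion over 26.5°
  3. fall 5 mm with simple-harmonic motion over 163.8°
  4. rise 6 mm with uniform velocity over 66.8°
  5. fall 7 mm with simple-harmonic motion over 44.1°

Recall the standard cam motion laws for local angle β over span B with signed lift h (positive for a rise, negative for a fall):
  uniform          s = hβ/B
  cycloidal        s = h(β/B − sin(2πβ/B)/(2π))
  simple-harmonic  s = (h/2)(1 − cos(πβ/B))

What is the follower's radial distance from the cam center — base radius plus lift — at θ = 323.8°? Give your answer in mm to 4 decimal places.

seg 1 [0°–58.8°] uniform, h=18: full span → s += 18 → s = 18.0000
seg 2 [58.8°–85.3°] simple-harmonic, h=-10: full span → s += -10 → s = 8.0000
seg 3 [85.3°–249.1°] simple-harmonic, h=-5: full span → s += -5 → s = 3.0000
seg 4 [249.1°–315.9°] uniform, h=6: full span → s += 6 → s = 9.0000
seg 5 [315.9°–360°] simple-harmonic, h=-7: θ=323.8° here. β=7.9, B=44.1. -7/2·(1 − cos(π·0.1791)) = -0.5398 → s = 8.4602
radial distance = base radius + s = 38 + 8.4602 = 46.4602

46.4602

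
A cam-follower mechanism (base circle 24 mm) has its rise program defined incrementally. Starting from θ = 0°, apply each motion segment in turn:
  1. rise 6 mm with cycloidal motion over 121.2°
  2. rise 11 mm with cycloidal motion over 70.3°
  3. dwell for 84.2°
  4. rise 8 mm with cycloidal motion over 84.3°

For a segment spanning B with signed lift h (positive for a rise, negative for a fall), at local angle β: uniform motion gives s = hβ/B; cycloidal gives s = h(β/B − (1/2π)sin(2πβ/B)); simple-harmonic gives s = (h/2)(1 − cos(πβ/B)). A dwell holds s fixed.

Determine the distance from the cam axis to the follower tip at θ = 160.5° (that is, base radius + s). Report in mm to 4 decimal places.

seg 1 [0°–121.2°] cycloidal, h=6: full span → s += 6 → s = 6.0000
seg 2 [121.2°–191.5°] cycloidal, h=11: θ=160.5° here. β=39.3, B=70.3. 11·(0.5590 − sin(2π·0.5590)/(2π)) = 6.7839 → s = 12.7839
radial distance = base radius + s = 24 + 12.7839 = 36.7839

36.7839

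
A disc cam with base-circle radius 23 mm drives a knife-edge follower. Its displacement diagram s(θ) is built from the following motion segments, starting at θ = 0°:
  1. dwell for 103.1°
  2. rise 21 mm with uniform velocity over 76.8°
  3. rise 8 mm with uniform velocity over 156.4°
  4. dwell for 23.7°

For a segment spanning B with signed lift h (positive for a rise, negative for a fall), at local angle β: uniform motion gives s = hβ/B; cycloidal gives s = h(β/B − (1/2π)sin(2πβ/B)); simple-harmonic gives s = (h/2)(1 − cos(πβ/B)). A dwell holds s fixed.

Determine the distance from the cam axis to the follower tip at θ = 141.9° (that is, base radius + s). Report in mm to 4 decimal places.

seg 1 [0°–103.1°] dwell: s stays 0.0000
seg 2 [103.1°–179.9°] uniform, h=21: θ=141.9° here. β=38.8, B=76.8. 21·38.8/76.8 = 10.6094 → s = 10.6094
radial distance = base radius + s = 23 + 10.6094 = 33.6094

33.6094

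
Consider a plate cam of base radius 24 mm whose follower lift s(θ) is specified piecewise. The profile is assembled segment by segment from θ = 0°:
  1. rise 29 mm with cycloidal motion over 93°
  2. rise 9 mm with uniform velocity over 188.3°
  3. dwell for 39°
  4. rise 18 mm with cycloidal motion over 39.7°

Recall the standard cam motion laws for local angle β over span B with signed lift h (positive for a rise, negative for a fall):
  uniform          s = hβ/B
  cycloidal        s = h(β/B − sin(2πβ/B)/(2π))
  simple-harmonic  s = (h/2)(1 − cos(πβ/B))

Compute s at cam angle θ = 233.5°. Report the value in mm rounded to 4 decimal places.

seg 1 [0°–93°] cycloidal, h=29: full span → s += 29 → s = 29.0000
seg 2 [93°–281.3°] uniform, h=9: θ=233.5° here. β=140.5, B=188.3. 9·140.5/188.3 = 6.7153 → s = 35.7153

35.7153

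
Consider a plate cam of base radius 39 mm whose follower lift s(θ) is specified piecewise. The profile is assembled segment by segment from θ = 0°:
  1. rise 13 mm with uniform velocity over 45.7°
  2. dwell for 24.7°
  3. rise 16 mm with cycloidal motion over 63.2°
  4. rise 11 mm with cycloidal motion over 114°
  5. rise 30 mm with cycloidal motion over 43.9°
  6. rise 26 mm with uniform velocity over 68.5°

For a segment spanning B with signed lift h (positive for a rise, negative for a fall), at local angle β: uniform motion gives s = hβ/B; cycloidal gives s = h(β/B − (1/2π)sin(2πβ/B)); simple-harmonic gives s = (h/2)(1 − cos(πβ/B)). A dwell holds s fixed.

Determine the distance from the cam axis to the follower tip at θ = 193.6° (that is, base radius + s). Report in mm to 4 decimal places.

seg 1 [0°–45.7°] uniform, h=13: full span → s += 13 → s = 13.0000
seg 2 [45.7°–70.4°] dwell: s stays 13.0000
seg 3 [70.4°–133.6°] cycloidal, h=16: full span → s += 16 → s = 29.0000
seg 4 [133.6°–247.6°] cycloidal, h=11: θ=193.6° here. β=60, B=114. 11·(0.5263 − sin(2π·0.5263)/(2π)) = 6.0776 → s = 35.0776
radial distance = base radius + s = 39 + 35.0776 = 74.0776

74.0776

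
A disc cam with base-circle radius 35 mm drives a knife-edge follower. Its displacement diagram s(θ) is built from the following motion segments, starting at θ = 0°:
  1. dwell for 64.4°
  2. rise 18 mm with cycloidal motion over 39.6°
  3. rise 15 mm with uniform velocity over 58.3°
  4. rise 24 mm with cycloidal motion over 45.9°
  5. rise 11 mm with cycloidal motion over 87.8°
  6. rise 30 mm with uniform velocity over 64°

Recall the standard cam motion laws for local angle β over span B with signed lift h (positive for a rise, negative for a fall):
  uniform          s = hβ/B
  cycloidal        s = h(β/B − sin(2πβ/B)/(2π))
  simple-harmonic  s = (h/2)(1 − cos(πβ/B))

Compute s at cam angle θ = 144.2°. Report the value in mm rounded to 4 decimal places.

seg 1 [0°–64.4°] dwell: s stays 0.0000
seg 2 [64.4°–104°] cycloidal, h=18: full span → s += 18 → s = 18.0000
seg 3 [104°–162.3°] uniform, h=15: θ=144.2° here. β=40.2, B=58.3. 15·40.2/58.3 = 10.3431 → s = 28.3431

28.3431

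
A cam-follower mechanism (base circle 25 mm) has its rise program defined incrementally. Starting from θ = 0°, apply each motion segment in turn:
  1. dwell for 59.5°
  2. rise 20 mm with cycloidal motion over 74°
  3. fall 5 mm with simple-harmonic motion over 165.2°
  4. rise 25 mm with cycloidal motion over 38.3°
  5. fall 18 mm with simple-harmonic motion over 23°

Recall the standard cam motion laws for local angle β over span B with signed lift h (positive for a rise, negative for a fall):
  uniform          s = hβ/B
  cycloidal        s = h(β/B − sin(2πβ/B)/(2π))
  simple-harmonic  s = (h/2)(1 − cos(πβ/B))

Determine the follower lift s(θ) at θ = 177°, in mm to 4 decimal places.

seg 1 [0°–59.5°] dwell: s stays 0.0000
seg 2 [59.5°–133.5°] cycloidal, h=20: full span → s += 20 → s = 20.0000
seg 3 [133.5°–298.7°] simple-harmonic, h=-5: θ=177° here. β=43.5, B=165.2. -5/2·(1 − cos(π·0.2633)) = -0.8077 → s = 19.1923

19.1923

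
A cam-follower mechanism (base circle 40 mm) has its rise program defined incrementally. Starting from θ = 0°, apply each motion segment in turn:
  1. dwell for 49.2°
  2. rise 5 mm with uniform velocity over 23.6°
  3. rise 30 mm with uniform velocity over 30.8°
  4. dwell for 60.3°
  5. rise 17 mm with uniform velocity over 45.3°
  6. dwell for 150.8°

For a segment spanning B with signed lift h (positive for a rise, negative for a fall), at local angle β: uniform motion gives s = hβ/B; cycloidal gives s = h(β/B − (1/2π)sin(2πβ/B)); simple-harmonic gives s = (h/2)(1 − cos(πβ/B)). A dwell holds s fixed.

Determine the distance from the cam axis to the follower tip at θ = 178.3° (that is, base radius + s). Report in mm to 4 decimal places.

seg 1 [0°–49.2°] dwell: s stays 0.0000
seg 2 [49.2°–72.8°] uniform, h=5: full span → s += 5 → s = 5.0000
seg 3 [72.8°–103.6°] uniform, h=30: full span → s += 30 → s = 35.0000
seg 4 [103.6°–163.9°] dwell: s stays 35.0000
seg 5 [163.9°–209.2°] uniform, h=17: θ=178.3° here. β=14.4, B=45.3. 17·14.4/45.3 = 5.4040 → s = 40.4040
radial distance = base radius + s = 40 + 40.4040 = 80.4040

80.4040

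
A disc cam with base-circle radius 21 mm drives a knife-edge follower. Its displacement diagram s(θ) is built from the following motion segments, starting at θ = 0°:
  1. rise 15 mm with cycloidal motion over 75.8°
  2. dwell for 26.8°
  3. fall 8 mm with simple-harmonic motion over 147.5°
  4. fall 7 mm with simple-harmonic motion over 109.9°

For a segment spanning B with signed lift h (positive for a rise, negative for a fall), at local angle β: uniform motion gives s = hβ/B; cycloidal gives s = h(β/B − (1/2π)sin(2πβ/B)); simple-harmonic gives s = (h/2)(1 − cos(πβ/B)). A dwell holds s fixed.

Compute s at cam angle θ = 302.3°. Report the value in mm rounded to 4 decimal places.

seg 1 [0°–75.8°] cycloidal, h=15: full span → s += 15 → s = 15.0000
seg 2 [75.8°–102.6°] dwell: s stays 15.0000
seg 3 [102.6°–250.1°] simple-harmonic, h=-8: full span → s += -8 → s = 7.0000
seg 4 [250.1°–360°] simple-harmonic, h=-7: θ=302.3° here. β=52.2, B=109.9. -7/2·(1 − cos(π·0.4750)) = -3.2251 → s = 3.7749

3.7749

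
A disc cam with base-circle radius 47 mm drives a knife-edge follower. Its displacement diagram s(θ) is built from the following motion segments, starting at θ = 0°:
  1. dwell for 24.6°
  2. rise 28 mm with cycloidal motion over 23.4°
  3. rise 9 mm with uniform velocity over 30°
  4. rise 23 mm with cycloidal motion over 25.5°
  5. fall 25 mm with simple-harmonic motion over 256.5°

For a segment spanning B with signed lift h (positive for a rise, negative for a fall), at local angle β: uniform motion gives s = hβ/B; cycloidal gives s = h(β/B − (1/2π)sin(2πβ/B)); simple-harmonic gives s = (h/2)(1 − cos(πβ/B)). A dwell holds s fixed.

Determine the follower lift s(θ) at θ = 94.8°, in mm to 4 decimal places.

seg 1 [0°–24.6°] dwell: s stays 0.0000
seg 2 [24.6°–48°] cycloidal, h=28: full span → s += 28 → s = 28.0000
seg 3 [48°–78°] uniform, h=9: full span → s += 9 → s = 37.0000
seg 4 [78°–103.5°] cycloidal, h=23: θ=94.8° here. β=16.8, B=25.5. 23·(0.6588 − sin(2π·0.6588)/(2π)) = 18.2291 → s = 55.2291

55.2291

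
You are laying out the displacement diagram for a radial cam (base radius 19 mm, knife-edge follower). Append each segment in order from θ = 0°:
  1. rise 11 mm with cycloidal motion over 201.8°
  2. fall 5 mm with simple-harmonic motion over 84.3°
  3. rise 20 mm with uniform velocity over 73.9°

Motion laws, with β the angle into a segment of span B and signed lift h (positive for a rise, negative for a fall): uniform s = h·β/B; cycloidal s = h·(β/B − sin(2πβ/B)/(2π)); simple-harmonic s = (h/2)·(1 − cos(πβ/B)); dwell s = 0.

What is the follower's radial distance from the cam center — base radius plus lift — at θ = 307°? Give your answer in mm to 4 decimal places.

seg 1 [0°–201.8°] cycloidal, h=11: full span → s += 11 → s = 11.0000
seg 2 [201.8°–286.1°] simple-harmonic, h=-5: full span → s += -5 → s = 6.0000
seg 3 [286.1°–360°] uniform, h=20: θ=307° here. β=20.9, B=73.9. 20·20.9/73.9 = 5.6563 → s = 11.6563
radial distance = base radius + s = 19 + 11.6563 = 30.6563

30.6563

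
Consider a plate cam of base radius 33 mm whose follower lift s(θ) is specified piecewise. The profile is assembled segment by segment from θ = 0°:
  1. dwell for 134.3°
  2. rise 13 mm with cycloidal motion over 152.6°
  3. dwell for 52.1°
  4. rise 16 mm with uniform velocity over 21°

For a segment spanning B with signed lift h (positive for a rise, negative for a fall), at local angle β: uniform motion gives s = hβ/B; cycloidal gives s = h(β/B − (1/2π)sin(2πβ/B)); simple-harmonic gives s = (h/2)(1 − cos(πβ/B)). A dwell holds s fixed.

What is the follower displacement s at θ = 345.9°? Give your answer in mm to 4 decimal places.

seg 1 [0°–134.3°] dwell: s stays 0.0000
seg 2 [134.3°–286.9°] cycloidal, h=13: full span → s += 13 → s = 13.0000
seg 3 [286.9°–339°] dwell: s stays 13.0000
seg 4 [339°–360°] uniform, h=16: θ=345.9° here. β=6.9, B=21. 16·6.9/21 = 5.2571 → s = 18.2571

18.2571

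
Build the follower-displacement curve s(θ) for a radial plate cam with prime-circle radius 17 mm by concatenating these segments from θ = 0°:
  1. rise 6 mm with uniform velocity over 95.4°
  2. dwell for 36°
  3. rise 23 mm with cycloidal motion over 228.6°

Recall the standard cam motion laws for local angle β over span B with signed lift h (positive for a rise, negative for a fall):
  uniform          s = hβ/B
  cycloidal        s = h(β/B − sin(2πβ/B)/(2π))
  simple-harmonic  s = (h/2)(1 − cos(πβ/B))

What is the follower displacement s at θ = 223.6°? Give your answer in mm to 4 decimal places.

seg 1 [0°–95.4°] uniform, h=6: full span → s += 6 → s = 6.0000
seg 2 [95.4°–131.4°] dwell: s stays 6.0000
seg 3 [131.4°–360°] cycloidal, h=23: θ=223.6° here. β=92.2, B=228.6. 23·(0.4033 − sin(2π·0.4033)/(2π)) = 7.1872 → s = 13.1872

13.1872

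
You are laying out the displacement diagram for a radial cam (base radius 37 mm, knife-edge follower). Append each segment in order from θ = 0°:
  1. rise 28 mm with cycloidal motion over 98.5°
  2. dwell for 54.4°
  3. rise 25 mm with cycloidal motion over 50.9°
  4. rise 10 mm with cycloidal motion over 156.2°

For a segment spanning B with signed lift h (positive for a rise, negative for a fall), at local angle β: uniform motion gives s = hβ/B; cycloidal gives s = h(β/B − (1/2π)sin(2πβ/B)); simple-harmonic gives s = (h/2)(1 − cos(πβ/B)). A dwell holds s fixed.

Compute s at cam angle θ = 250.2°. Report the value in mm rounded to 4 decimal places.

seg 1 [0°–98.5°] cycloidal, h=28: full span → s += 28 → s = 28.0000
seg 2 [98.5°–152.9°] dwell: s stays 28.0000
seg 3 [152.9°–203.8°] cycloidal, h=25: full span → s += 25 → s = 53.0000
seg 4 [203.8°–360°] cycloidal, h=10: θ=250.2° here. β=46.4, B=156.2. 10·(0.2971 − sin(2π·0.2971)/(2π)) = 1.4481 → s = 54.4481

54.4481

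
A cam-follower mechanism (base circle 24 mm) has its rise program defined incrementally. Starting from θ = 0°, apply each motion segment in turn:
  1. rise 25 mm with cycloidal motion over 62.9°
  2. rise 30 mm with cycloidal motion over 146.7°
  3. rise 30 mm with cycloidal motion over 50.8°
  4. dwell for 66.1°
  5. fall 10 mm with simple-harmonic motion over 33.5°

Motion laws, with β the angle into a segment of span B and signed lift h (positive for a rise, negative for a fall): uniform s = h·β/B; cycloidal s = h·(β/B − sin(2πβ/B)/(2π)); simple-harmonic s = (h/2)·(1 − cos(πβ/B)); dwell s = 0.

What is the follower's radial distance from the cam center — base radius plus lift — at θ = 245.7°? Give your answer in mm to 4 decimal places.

seg 1 [0°–62.9°] cycloidal, h=25: full span → s += 25 → s = 25.0000
seg 2 [62.9°–209.6°] cycloidal, h=30: full span → s += 30 → s = 55.0000
seg 3 [209.6°–260.4°] cycloidal, h=30: θ=245.7° here. β=36.1, B=50.8. 30·(0.7106 − sin(2π·0.7106)/(2π)) = 25.9482 → s = 80.9482
radial distance = base radius + s = 24 + 80.9482 = 104.9482

104.9482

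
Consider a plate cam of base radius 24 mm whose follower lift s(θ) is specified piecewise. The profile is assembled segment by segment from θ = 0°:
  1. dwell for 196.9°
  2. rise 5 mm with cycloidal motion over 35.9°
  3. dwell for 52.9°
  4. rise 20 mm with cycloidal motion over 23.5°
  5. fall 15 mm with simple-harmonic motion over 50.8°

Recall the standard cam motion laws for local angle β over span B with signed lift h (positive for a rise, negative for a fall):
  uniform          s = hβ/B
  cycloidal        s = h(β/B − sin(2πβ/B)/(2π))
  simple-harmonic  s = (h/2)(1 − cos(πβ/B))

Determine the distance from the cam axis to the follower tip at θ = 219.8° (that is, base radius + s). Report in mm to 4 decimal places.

seg 1 [0°–196.9°] dwell: s stays 0.0000
seg 2 [196.9°–232.8°] cycloidal, h=5: θ=219.8° here. β=22.9, B=35.9. 5·(0.6379 − sin(2π·0.6379)/(2π)) = 3.7958 → s = 3.7958
radial distance = base radius + s = 24 + 3.7958 = 27.7958

27.7958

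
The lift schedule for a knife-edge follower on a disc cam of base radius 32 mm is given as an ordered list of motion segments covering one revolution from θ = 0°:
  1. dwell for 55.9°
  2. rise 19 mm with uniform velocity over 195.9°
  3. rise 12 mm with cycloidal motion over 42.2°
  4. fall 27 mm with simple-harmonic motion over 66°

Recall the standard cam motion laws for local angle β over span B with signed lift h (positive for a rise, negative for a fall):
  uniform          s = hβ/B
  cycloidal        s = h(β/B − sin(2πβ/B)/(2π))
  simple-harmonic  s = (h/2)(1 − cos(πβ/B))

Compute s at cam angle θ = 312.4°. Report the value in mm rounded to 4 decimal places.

seg 1 [0°–55.9°] dwell: s stays 0.0000
seg 2 [55.9°–251.8°] uniform, h=19: full span → s += 19 → s = 19.0000
seg 3 [251.8°–294°] cycloidal, h=12: full span → s += 12 → s = 31.0000
seg 4 [294°–360°] simple-harmonic, h=-27: θ=312.4° here. β=18.4, B=66. -27/2·(1 − cos(π·0.2788)) = -4.8552 → s = 26.1448

26.1448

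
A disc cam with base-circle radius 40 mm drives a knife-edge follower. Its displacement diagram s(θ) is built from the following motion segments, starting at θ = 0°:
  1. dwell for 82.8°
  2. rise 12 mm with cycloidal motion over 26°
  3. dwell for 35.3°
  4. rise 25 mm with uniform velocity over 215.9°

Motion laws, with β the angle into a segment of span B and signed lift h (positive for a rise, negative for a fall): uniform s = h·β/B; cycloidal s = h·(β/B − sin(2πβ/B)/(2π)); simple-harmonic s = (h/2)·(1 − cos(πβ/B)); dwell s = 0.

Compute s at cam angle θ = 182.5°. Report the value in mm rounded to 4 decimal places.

seg 1 [0°–82.8°] dwell: s stays 0.0000
seg 2 [82.8°–108.8°] cycloidal, h=12: full span → s += 12 → s = 12.0000
seg 3 [108.8°–144.1°] dwell: s stays 12.0000
seg 4 [144.1°–360°] uniform, h=25: θ=182.5° here. β=38.4, B=215.9. 25·38.4/215.9 = 4.4465 → s = 16.4465

16.4465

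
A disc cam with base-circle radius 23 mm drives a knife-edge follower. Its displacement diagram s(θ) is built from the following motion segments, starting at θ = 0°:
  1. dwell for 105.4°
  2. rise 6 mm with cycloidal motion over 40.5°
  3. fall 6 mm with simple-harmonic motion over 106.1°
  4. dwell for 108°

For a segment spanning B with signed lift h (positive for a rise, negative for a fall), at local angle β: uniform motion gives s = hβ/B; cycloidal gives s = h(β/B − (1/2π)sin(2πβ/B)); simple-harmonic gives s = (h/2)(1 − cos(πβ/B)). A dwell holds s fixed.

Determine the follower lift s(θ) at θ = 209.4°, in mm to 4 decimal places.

seg 1 [0°–105.4°] dwell: s stays 0.0000
seg 2 [105.4°–145.9°] cycloidal, h=6: full span → s += 6 → s = 6.0000
seg 3 [145.9°–252°] simple-harmonic, h=-6: θ=209.4° here. β=63.5, B=106.1. -6/2·(1 − cos(π·0.5985)) = -3.9135 → s = 2.0865

2.0865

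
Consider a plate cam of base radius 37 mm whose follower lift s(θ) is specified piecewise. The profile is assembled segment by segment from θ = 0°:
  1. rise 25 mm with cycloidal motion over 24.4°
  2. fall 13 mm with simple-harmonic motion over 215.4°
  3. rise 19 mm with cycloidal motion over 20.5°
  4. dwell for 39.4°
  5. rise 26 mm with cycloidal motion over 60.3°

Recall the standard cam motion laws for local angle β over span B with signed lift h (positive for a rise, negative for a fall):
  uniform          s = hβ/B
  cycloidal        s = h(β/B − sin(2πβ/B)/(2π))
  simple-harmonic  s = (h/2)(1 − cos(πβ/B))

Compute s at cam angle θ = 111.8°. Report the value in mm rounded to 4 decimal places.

seg 1 [0°–24.4°] cycloidal, h=25: full span → s += 25 → s = 25.0000
seg 2 [24.4°–239.8°] simple-harmonic, h=-13: θ=111.8° here. β=87.4, B=215.4. -13/2·(1 − cos(π·0.4058)) = -4.6035 → s = 20.3965

20.3965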